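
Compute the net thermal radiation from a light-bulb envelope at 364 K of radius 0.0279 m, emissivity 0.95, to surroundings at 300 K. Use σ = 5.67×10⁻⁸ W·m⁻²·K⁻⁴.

A = 4πr² = 4π × (0.0279)² = 9.78×10^-3 m².
Q = εσA(T⁴ − T_s⁴). T⁴ − T_s⁴ = (364)⁴ − (300)⁴ = 1.76×10^10 − 8.10×10^9 = 9.46×10^9 K⁴.
Q = 0.95 × 5.67×10⁻⁸ × 9.78×10^-3 × 9.46×10^9 = 4.98 W.

Q ≈ 4.98 W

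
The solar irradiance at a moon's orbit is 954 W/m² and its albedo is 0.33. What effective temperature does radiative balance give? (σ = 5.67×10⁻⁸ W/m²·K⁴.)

Power absorbed = (1−a)S·πR²; power emitted = 4πR²σT⁴. Equating and cancelling πR²:
T = ((1−a)S / 4σ)^(1/4) = (639 / (4 × 5.67×10⁻⁸))^(1/4) = (2.82×10^9)^(1/4).
T = 230 K.

T ≈ 230 K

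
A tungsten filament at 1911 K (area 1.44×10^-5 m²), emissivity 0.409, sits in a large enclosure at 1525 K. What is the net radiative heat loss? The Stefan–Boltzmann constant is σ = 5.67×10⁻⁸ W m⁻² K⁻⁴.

Q = εσA(T⁴ − T_s⁴). T⁴ − T_s⁴ = (1911)⁴ − (1525)⁴ = 1.33×10^13 − 5.41×10^12 = 7.93×10^12 K⁴.
Q = 0.409 × 5.67×10⁻⁸ × 1.44×10^-5 × 7.93×10^12 = 2.65 W.

Q ≈ 2.65 W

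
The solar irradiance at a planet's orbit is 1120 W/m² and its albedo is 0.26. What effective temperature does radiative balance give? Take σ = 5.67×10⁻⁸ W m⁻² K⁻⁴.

T ≈ 246 K

Power absorbed = (1−a)S·πR²; power emitted = 4πR²σT⁴. Equating and cancelling πR²:
T = ((1−a)S / 4σ)^(1/4) = (829 / (4 × 5.67×10⁻⁸))^(1/4) = (3.65×10^9)^(1/4).
T = 246 K.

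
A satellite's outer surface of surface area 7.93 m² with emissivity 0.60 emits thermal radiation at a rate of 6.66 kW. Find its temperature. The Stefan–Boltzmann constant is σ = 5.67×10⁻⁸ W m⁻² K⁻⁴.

From P = εσAT⁴, T = (P / εσA)^(1/4) = (6660 / (0.60 × 5.67×10⁻⁸ × 7.93))^(1/4).
T = (2.47×10^10)^(1/4) = 396 K.

T ≈ 396 K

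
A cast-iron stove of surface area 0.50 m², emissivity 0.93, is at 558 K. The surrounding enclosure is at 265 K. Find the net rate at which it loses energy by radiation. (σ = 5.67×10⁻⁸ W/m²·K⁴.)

Q ≈ 2430 W

Q = εσA(T⁴ − T_s⁴). T⁴ − T_s⁴ = (558)⁴ − (265)⁴ = 9.69×10^10 − 4.93×10^9 = 9.20×10^10 K⁴.
Q = 0.93 × 5.67×10⁻⁸ × 0.500 × 9.20×10^10 = 2430 W.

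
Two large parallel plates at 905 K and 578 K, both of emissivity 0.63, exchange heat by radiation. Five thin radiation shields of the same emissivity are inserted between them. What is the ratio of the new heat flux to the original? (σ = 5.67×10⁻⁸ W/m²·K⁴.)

With N identical shields there are N+1 = 6 gaps in series, each with the same radiative resistance, so the flux falls to 1/(N+1) of its unshielded value.

ratio ≈ 0.167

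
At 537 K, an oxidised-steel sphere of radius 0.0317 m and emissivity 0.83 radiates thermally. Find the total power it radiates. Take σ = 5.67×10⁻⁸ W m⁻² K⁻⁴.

P ≈ 49.4 W

A = 4πr² = 4π × (0.0317)² = 0.0126 m².
P = εσAT⁴ = 0.83 × 5.67×10⁻⁸ × 0.0126 × (537)⁴ = 0.83 × 5.67×10⁻⁸ × 0.0126 × 8.32×10^10.
P = 49.4 W.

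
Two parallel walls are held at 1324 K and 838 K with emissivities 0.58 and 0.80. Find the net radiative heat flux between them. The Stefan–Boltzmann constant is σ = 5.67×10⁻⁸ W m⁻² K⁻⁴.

q ≈ 74100 W/m²

For two large parallel gray plates, q = σ(T₁⁴ − T₂⁴) / (1/ε₁ + 1/ε₂ − 1).
1/ε₁ + 1/ε₂ − 1 = 1/0.58 + 1/0.80 − 1 = 1.974.
T₁⁴ − T₂⁴ = 3.07×10^12 − 4.93×10^11 = 2.58×10^12 K⁴.
q = 5.67×10⁻⁸ × 2.58×10^12 / 1.974 = 74100 W/m².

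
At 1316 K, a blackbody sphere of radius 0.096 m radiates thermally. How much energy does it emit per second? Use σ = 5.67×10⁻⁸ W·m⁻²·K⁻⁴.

A = 4πr² = 4π × (0.096)² = 0.116 m².
P = σAT⁴ = 5.67×10⁻⁸ × 0.116 × (1316)⁴ = 5.67×10⁻⁸ × 0.116 × 3.00×10^12.
P = 19700 W.

P ≈ 19700 W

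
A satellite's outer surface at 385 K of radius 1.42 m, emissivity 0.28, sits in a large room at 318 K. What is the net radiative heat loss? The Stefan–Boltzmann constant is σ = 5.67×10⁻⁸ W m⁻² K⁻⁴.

Q ≈ 4720 W

A = 4πr² = 4π × (1.42)² = 25.3 m².
Q = εσA(T⁴ − T_s⁴). T⁴ − T_s⁴ = (385)⁴ − (318)⁴ = 2.20×10^10 − 1.02×10^10 = 1.17×10^10 K⁴.
Q = 0.28 × 5.67×10⁻⁸ × 25.3 × 1.17×10^10 = 4720 W.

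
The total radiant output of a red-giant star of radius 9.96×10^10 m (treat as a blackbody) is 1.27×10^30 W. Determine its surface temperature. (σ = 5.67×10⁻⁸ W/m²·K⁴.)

A = 4πr² = 4π × (9.96×10^10)² = 1.25×10^23 m².
From P = σAT⁴, T = (P / σA)^(1/4) = (1.27×10^30 / (5.67×10⁻⁸ × 1.25×10^23))^(1/4).
T = (1.80×10^14)^(1/4) = 3660 K.

T ≈ 3660 K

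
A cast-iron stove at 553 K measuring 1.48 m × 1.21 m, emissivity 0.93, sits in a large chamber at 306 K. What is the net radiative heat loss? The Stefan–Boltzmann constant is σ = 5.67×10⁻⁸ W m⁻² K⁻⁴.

A = 1.48 × 1.21 = 1.79 m².
Q = εσA(T⁴ − T_s⁴). T⁴ − T_s⁴ = (553)⁴ − (306)⁴ = 9.35×10^10 − 8.77×10^9 = 8.48×10^10 K⁴.
Q = 0.93 × 5.67×10⁻⁸ × 1.79 × 8.48×10^10 = 8000 W.

Q ≈ 8000 W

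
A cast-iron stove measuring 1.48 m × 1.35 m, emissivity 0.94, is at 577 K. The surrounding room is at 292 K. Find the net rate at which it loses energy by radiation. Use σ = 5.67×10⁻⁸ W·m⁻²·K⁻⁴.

Q ≈ 11000 W

A = 1.48 × 1.35 = 2.00 m².
Q = εσA(T⁴ − T_s⁴). T⁴ − T_s⁴ = (577)⁴ − (292)⁴ = 1.11×10^11 − 7.27×10^9 = 1.04×10^11 K⁴.
Q = 0.94 × 5.67×10⁻⁸ × 2.00 × 1.04×10^11 = 11000 W.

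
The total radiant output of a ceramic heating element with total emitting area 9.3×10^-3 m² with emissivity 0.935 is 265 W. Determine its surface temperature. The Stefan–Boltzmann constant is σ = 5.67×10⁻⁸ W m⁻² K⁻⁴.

From P = εσAT⁴, T = (P / εσA)^(1/4) = (265 / (0.935 × 5.67×10⁻⁸ × 9.30×10^-3))^(1/4).
T = (5.37×10^11)^(1/4) = 856 K.

T ≈ 856 K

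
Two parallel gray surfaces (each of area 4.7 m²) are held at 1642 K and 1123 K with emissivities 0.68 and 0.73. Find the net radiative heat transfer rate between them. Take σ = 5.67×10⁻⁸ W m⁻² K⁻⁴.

For two large parallel gray plates, q = σ(T₁⁴ − T₂⁴) / (1/ε₁ + 1/ε₂ − 1).
1/ε₁ + 1/ε₂ − 1 = 1/0.68 + 1/0.73 − 1 = 1.840.
T₁⁴ − T₂⁴ = 7.27×10^12 − 1.59×10^12 = 5.68×10^12 K⁴.
q = 5.67×10⁻⁸ × 5.68×10^12 / 1.840 = 1.75×10^5 W/m².
Q = q·A = 1.75×10^5 × 4.7 = 8.22×10^5 W.

Q ≈ 8.22×10^5 W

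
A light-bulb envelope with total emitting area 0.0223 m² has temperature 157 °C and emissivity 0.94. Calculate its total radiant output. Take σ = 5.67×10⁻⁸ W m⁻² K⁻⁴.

157 °C = 430 K.
Stefan–Boltzmann: P = εσAT⁴ = 0.94 × 5.67×10⁻⁸ × 0.0223 × (430)⁴ = 0.94 × 5.67×10⁻⁸ × 0.0223 × 3.42×10^10.
P = 40.6 W.

P ≈ 40.6 W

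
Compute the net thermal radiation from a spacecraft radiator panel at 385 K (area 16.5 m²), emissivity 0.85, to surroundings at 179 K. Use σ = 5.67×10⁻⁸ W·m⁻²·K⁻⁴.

Q = εσA(T⁴ − T_s⁴). T⁴ − T_s⁴ = (385)⁴ − (179)⁴ = 2.20×10^10 − 1.03×10^9 = 2.09×10^10 K⁴.
Q = 0.85 × 5.67×10⁻⁸ × 16.5 × 2.09×10^10 = 16700 W.

Q ≈ 16700 W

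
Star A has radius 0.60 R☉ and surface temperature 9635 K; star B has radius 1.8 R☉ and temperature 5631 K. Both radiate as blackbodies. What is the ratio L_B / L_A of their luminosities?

L_B/L_A ≈ 1.05

L = 4πR²σT⁴ ∝ R²T⁴, so L_B/L_A = (1.8/0.60)² × (5631/9635)⁴ = 9.00 × 0.117 = 1.05.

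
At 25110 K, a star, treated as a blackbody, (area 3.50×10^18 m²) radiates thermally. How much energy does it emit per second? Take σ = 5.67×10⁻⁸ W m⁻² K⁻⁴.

P = σAT⁴ = 5.67×10⁻⁸ × 3.50×10^18 × (25110)⁴ = 5.67×10⁻⁸ × 3.50×10^18 × 3.98×10^17.
P = 7.89×10^28 W.

P ≈ 7.89×10^28 W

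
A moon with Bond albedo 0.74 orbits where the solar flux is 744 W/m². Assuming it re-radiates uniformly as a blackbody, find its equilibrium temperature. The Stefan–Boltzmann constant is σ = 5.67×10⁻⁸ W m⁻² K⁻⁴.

T ≈ 171 K

Power absorbed = (1−a)S·πR²; power emitted = 4πR²σT⁴. Equating and cancelling πR²:
T = ((1−a)S / 4σ)^(1/4) = (193 / (4 × 5.67×10⁻⁸))^(1/4) = (8.53×10^8)^(1/4).
T = 171 K.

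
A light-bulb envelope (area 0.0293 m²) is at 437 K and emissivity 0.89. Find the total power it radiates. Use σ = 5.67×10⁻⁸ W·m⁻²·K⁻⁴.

P ≈ 53.9 W

P = εσAT⁴ = 0.89 × 5.67×10⁻⁸ × 0.0293 × (437)⁴ = 0.89 × 5.67×10⁻⁸ × 0.0293 × 3.65×10^10.
P = 53.9 W.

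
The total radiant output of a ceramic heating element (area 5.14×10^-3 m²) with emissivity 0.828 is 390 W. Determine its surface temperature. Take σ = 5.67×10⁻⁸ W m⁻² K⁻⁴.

From P = εσAT⁴, T = (P / εσA)^(1/4) = (390 / (0.828 × 5.67×10⁻⁸ × 5.14×10^-3))^(1/4).
T = (1.62×10^12)^(1/4) = 1130 K.

T ≈ 1130 K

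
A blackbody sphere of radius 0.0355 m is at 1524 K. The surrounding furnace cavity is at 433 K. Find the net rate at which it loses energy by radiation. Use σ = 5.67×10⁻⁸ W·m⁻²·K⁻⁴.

Q ≈ 4810 W

A = 4πr² = 4π × (0.0355)² = 0.0158 m².
Q = σA(T⁴ − T_s⁴). T⁴ − T_s⁴ = (1524)⁴ − (433)⁴ = 5.39×10^12 − 3.52×10^10 = 5.36×10^12 K⁴.
Q = 5.67×10⁻⁸ × 0.0158 × 5.36×10^12 = 4810 W.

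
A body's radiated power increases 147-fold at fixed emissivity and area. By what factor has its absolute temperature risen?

P ∝ T⁴ ⇒ T ∝ P^(1/4), so T scales by (147)^(1/4) = 3.48.

factor ≈ 3.48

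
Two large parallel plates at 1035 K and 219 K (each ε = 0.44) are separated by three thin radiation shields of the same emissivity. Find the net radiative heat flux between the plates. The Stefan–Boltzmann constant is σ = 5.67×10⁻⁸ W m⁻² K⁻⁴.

q ≈ 4580 W/m²

Each of the 4 gaps contributes resistance (2/ε − 1) = 2/0.44 − 1 = 3.545; total = 14.18.
q = σ(T₁⁴ − T₂⁴) / 14.18 = 5.67×10⁻⁸ × 1.15×10^12 / 14.18 = 4580 W/m².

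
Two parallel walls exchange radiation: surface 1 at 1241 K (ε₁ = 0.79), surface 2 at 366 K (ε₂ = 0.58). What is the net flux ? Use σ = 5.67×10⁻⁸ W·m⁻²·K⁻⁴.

q ≈ 67100 W/m²

For two large parallel gray plates, q = σ(T₁⁴ − T₂⁴) / (1/ε₁ + 1/ε₂ − 1).
1/ε₁ + 1/ε₂ − 1 = 1/0.79 + 1/0.58 − 1 = 1.990.
T₁⁴ − T₂⁴ = 2.37×10^12 − 1.79×10^10 = 2.35×10^12 K⁴.
q = 5.67×10⁻⁸ × 2.35×10^12 / 1.990 = 67100 W/m².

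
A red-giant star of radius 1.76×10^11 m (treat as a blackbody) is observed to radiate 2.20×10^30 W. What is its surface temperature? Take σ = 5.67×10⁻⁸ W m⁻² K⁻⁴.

A = 4πr² = 4π × (1.76×10^11)² = 3.89×10^23 m².
From P = σAT⁴, T = (P / σA)^(1/4) = (2.20×10^30 / (5.67×10⁻⁸ × 3.89×10^23))^(1/4).
T = (9.97×10^13)^(1/4) = 3160 K.

T ≈ 3160 K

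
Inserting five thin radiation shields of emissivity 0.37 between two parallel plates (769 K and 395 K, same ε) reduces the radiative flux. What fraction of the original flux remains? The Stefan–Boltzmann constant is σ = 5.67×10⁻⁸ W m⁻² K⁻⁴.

With N identical shields there are N+1 = 6 gaps in series, each with the same radiative resistance, so the flux falls to 1/(N+1) of its unshielded value.

ratio ≈ 0.167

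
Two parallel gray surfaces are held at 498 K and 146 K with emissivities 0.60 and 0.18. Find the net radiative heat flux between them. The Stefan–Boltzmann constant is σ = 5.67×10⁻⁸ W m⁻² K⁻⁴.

q ≈ 556 W/m²

For two large parallel gray plates, q = σ(T₁⁴ − T₂⁴) / (1/ε₁ + 1/ε₂ − 1).
1/ε₁ + 1/ε₂ − 1 = 1/0.60 + 1/0.18 − 1 = 6.222.
T₁⁴ − T₂⁴ = 6.15×10^10 − 4.54×10^8 = 6.11×10^10 K⁴.
q = 5.67×10⁻⁸ × 6.11×10^10 / 6.222 = 556 W/m².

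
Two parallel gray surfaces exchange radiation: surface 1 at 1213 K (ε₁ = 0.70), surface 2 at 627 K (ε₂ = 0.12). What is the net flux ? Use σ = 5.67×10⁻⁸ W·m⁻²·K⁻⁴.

q ≈ 13000 W/m²

For two large parallel gray plates, q = σ(T₁⁴ − T₂⁴) / (1/ε₁ + 1/ε₂ − 1).
1/ε₁ + 1/ε₂ − 1 = 1/0.70 + 1/0.12 − 1 = 8.762.
T₁⁴ − T₂⁴ = 2.16×10^12 − 1.55×10^11 = 2.01×10^12 K⁴.
q = 5.67×10⁻⁸ × 2.01×10^12 / 8.762 = 13000 W/m².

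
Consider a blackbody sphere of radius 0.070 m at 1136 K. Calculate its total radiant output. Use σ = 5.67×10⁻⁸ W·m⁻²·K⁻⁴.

A = 4πr² = 4π × (0.070)² = 0.0616 m².
P = σAT⁴ = 5.67×10⁻⁸ × 0.0616 × (1136)⁴ = 5.67×10⁻⁸ × 0.0616 × 1.67×10^12.
P = 5810 W.

P ≈ 5810 W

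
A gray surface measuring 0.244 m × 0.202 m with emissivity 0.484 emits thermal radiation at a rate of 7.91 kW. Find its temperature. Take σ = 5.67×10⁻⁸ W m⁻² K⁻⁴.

T ≈ 1560 K

A = 0.244 × 0.202 = 0.0493 m².
From P = εσAT⁴, T = (P / εσA)^(1/4) = (7910 / (0.484 × 5.67×10⁻⁸ × 0.0493))^(1/4).
T = (5.85×10^12)^(1/4) = 1560 K.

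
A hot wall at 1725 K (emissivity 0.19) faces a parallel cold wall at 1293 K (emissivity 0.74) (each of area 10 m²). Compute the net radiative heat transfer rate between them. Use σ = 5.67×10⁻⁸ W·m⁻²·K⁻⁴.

Q ≈ 6.12×10^5 W

For two large parallel gray plates, q = σ(T₁⁴ − T₂⁴) / (1/ε₁ + 1/ε₂ − 1).
1/ε₁ + 1/ε₂ − 1 = 1/0.19 + 1/0.74 − 1 = 5.615.
T₁⁴ − T₂⁴ = 8.85×10^12 − 2.80×10^12 = 6.06×10^12 K⁴.
q = 5.67×10⁻⁸ × 6.06×10^12 / 5.615 = 61200 W/m².
Q = q·A = 61200 × 10 = 6.12×10^5 W.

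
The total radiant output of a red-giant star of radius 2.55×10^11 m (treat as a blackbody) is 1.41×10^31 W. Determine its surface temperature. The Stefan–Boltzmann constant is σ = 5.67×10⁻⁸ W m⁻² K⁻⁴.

A = 4πr² = 4π × (2.55×10^11)² = 8.17×10^23 m².
From P = σAT⁴, T = (P / σA)^(1/4) = (1.41×10^31 / (5.67×10⁻⁸ × 8.17×10^23))^(1/4).
T = (3.04×10^14)^(1/4) = 4180 K.

T ≈ 4180 K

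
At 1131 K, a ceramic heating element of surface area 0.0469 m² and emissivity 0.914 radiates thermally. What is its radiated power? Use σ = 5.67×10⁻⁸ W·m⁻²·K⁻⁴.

P ≈ 3980 W

Stefan–Boltzmann: P = εσAT⁴ = 0.914 × 5.67×10⁻⁸ × 0.0469 × (1131)⁴ = 0.914 × 5.67×10⁻⁸ × 0.0469 × 1.64×10^12.
P = 3980 W.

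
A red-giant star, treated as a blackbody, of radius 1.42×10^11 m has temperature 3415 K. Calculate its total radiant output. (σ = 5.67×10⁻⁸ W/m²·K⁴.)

P ≈ 1.95×10^30 W

A = 4πr² = 4π × (1.42×10^11)² = 2.53×10^23 m².
P = σAT⁴ = 5.67×10⁻⁸ × 2.53×10^23 × (3415)⁴ = 5.67×10⁻⁸ × 2.53×10^23 × 1.36×10^14.
P = 1.95×10^30 W.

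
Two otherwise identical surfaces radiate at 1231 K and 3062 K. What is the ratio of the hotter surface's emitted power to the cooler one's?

P ∝ T⁴, so the ratio is (3062/1231)⁴ = (2.487)⁴ = 38.3.

ratio ≈ 38.3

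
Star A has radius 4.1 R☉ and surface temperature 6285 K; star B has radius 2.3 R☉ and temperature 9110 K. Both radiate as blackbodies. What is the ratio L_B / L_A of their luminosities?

L = 4πR²σT⁴ ∝ R²T⁴, so L_B/L_A = (2.3/4.1)² × (9110/6285)⁴ = 0.315 × 4.41 = 1.39.

L_B/L_A ≈ 1.39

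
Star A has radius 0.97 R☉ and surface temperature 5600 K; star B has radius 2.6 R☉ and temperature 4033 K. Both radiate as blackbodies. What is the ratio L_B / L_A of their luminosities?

L_B/L_A ≈ 1.93

L = 4πR²σT⁴ ∝ R²T⁴, so L_B/L_A = (2.6/0.97)² × (4033/5600)⁴ = 7.18 × 0.269 = 1.93.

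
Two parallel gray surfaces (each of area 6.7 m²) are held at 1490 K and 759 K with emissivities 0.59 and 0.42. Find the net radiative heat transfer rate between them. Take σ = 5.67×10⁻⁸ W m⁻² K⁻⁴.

Q ≈ 5.68×10^5 W

For two large parallel gray plates, q = σ(T₁⁴ − T₂⁴) / (1/ε₁ + 1/ε₂ − 1).
1/ε₁ + 1/ε₂ − 1 = 1/0.59 + 1/0.42 − 1 = 3.076.
T₁⁴ − T₂⁴ = 4.93×10^12 − 3.32×10^11 = 4.60×10^12 K⁴.
q = 5.67×10⁻⁸ × 4.60×10^12 / 3.076 = 84700 W/m².
Q = q·A = 84700 × 6.7 = 5.68×10^5 W.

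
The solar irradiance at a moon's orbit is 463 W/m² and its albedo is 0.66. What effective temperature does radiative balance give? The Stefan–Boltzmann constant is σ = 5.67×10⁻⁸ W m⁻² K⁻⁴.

Power absorbed = (1−a)S·πR²; power emitted = 4πR²σT⁴. Equating and cancelling πR²:
T = ((1−a)S / 4σ)^(1/4) = (157 / (4 × 5.67×10⁻⁸))^(1/4) = (6.94×10^8)^(1/4).
T = 162 K.

T ≈ 162 K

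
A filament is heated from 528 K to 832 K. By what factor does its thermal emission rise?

P ∝ T⁴, so the ratio is (832/528)⁴ = (1.576)⁴ = 6.17.

ratio ≈ 6.17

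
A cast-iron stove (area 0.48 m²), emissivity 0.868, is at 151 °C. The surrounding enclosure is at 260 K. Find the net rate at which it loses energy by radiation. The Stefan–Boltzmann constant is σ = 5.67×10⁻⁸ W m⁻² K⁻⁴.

Q ≈ 656 W

Convert: 151 °C = 424 K.
Q = εσA(T⁴ − T_s⁴). T⁴ − T_s⁴ = (424)⁴ − (260)⁴ = 3.23×10^10 − 4.57×10^9 = 2.77×10^10 K⁴.
Q = 0.868 × 5.67×10⁻⁸ × 0.480 × 2.77×10^10 = 656 W.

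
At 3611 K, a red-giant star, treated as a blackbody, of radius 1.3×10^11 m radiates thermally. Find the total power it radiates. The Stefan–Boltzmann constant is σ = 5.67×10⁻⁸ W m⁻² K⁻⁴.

A = 4πr² = 4π × (1.3×10^11)² = 2.12×10^23 m².
P = σAT⁴ = 5.67×10⁻⁸ × 2.12×10^23 × (3611)⁴ = 5.67×10⁻⁸ × 2.12×10^23 × 1.70×10^14.
P = 2.05×10^30 W.

P ≈ 2.05×10^30 W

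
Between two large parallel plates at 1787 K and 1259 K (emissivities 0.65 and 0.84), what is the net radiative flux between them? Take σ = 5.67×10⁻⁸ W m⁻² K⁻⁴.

For two large parallel gray plates, q = σ(T₁⁴ − T₂⁴) / (1/ε₁ + 1/ε₂ − 1).
1/ε₁ + 1/ε₂ − 1 = 1/0.65 + 1/0.84 − 1 = 1.729.
T₁⁴ − T₂⁴ = 1.02×10^13 − 2.51×10^12 = 7.69×10^12 K⁴.
q = 5.67×10⁻⁸ × 7.69×10^12 / 1.729 = 2.52×10^5 W/m².

q ≈ 2.52×10^5 W/m²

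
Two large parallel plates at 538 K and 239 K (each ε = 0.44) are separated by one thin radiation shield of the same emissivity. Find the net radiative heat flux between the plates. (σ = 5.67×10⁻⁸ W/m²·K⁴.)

Each of the 2 gaps contributes resistance (2/ε − 1) = 2/0.44 − 1 = 3.545; total = 7.091.
q = σ(T₁⁴ − T₂⁴) / 7.091 = 5.67×10⁻⁸ × 8.05×10^10 / 7.091 = 644 W/m².

q ≈ 644 W/m²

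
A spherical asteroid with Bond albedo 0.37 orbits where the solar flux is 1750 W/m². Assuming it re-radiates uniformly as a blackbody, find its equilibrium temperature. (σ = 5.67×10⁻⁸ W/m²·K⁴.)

T ≈ 264 K

Power absorbed = (1−a)S·πR²; power emitted = 4πR²σT⁴. Equating and cancelling πR²:
T = ((1−a)S / 4σ)^(1/4) = (1100 / (4 × 5.67×10⁻⁸))^(1/4) = (4.86×10^9)^(1/4).
T = 264 K.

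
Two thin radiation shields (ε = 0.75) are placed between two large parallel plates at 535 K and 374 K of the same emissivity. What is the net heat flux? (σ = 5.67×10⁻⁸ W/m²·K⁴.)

Each of the 3 gaps contributes resistance (2/ε − 1) = 2/0.75 − 1 = 1.667; total = 5.000.
q = σ(T₁⁴ − T₂⁴) / 5.000 = 5.67×10⁻⁸ × 6.24×10^10 / 5.000 = 707 W/m².

q ≈ 707 W/m²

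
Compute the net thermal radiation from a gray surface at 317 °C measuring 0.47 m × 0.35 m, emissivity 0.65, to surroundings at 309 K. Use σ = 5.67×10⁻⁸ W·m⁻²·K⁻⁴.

Q ≈ 679 W

A = 0.47 × 0.35 = 0.164 m².
Convert: 317 °C = 590 K.
Q = εσA(T⁴ − T_s⁴). T⁴ − T_s⁴ = (590)⁴ − (309)⁴ = 1.21×10^11 − 9.12×10^9 = 1.12×10^11 K⁴.
Q = 0.65 × 5.67×10⁻⁸ × 0.164 × 1.12×10^11 = 679 W.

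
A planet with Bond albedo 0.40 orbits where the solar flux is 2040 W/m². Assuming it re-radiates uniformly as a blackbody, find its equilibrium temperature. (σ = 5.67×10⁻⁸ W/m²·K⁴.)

T ≈ 271 K

Power absorbed = (1−a)S·πR²; power emitted = 4πR²σT⁴. Equating and cancelling πR²:
T = ((1−a)S / 4σ)^(1/4) = (1220 / (4 × 5.67×10⁻⁸))^(1/4) = (5.40×10^9)^(1/4).
T = 271 K.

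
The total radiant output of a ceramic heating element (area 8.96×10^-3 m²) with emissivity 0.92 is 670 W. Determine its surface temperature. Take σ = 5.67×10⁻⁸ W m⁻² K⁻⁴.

From P = εσAT⁴, T = (P / εσA)^(1/4) = (670 / (0.92 × 5.67×10⁻⁸ × 8.96×10^-3))^(1/4).
T = (1.43×10^12)^(1/4) = 1090 K.

T ≈ 1090 K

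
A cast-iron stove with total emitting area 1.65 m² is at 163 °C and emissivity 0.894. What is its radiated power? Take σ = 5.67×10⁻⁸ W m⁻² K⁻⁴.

P ≈ 3020 W

163 °C = 436 K.
P = εσAT⁴ = 0.894 × 5.67×10⁻⁸ × 1.65 × (436)⁴ = 0.894 × 5.67×10⁻⁸ × 1.65 × 3.61×10^10.
P = 3020 W.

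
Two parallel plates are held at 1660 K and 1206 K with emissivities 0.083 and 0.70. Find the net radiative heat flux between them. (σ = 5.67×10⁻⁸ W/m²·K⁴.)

For two large parallel gray plates, q = σ(T₁⁴ − T₂⁴) / (1/ε₁ + 1/ε₂ − 1).
1/ε₁ + 1/ε₂ − 1 = 1/0.083 + 1/0.70 − 1 = 12.48.
T₁⁴ − T₂⁴ = 7.59×10^12 − 2.12×10^12 = 5.48×10^12 K⁴.
q = 5.67×10⁻⁸ × 5.48×10^12 / 12.48 = 24900 W/m².

q ≈ 24900 W/m²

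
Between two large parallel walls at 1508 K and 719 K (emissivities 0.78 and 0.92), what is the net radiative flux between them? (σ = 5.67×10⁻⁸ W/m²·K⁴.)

q ≈ 2.03×10^5 W/m²

For two large parallel gray plates, q = σ(T₁⁴ − T₂⁴) / (1/ε₁ + 1/ε₂ − 1).
1/ε₁ + 1/ε₂ − 1 = 1/0.78 + 1/0.92 − 1 = 1.369.
T₁⁴ − T₂⁴ = 5.17×10^12 − 2.67×10^11 = 4.90×10^12 K⁴.
q = 5.67×10⁻⁸ × 4.90×10^12 / 1.369 = 2.03×10^5 W/m².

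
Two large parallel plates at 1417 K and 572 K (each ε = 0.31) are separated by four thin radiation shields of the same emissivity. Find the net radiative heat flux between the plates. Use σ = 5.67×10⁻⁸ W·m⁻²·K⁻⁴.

Each of the 5 gaps contributes resistance (2/ε − 1) = 2/0.31 − 1 = 5.452; total = 27.26.
q = σ(T₁⁴ − T₂⁴) / 27.26 = 5.67×10⁻⁸ × 3.92×10^12 / 27.26 = 8160 W/m².

q ≈ 8160 W/m²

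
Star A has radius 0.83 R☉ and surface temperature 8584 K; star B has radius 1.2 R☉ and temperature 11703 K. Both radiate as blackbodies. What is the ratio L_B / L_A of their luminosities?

L = 4πR²σT⁴ ∝ R²T⁴, so L_B/L_A = (1.2/0.83)² × (11703/8584)⁴ = 2.09 × 3.45 = 7.22.

L_B/L_A ≈ 7.22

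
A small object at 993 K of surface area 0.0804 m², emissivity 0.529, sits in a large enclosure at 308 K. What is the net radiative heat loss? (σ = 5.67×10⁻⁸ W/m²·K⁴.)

Q = εσA(T⁴ − T_s⁴). T⁴ − T_s⁴ = (993)⁴ − (308)⁴ = 9.72×10^11 − 9.00×10^9 = 9.63×10^11 K⁴.
Q = 0.529 × 5.67×10⁻⁸ × 0.0804 × 9.63×10^11 = 2320 W.

Q ≈ 2320 W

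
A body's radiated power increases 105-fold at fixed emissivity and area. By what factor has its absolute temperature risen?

factor ≈ 3.20

P ∝ T⁴ ⇒ T ∝ P^(1/4), so T scales by (105)^(1/4) = 3.20.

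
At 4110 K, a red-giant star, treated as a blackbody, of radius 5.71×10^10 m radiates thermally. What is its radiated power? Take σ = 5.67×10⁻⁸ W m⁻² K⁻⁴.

P ≈ 6.63×10^29 W

A = 4πr² = 4π × (5.71×10^10)² = 4.10×10^22 m².
P = σAT⁴ = 5.67×10⁻⁸ × 4.10×10^22 × (4110)⁴ = 5.67×10⁻⁸ × 4.10×10^22 × 2.85×10^14.
P = 6.63×10^29 W.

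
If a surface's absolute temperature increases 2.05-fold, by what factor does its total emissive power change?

P ∝ T⁴, so the power scales as (2.05)⁴ = 17.7.

factor ≈ 17.7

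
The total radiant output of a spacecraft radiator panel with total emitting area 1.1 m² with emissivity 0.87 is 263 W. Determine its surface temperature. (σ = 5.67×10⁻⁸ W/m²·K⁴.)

T ≈ 264 K

From P = εσAT⁴, T = (P / εσA)^(1/4) = (263 / (0.87 × 5.67×10⁻⁸ × 1.10))^(1/4).
T = (4.85×10^9)^(1/4) = 264 K.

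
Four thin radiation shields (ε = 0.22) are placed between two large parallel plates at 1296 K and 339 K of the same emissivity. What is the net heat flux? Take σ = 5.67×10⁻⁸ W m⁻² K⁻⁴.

Each of the 5 gaps contributes resistance (2/ε − 1) = 2/0.22 − 1 = 8.091; total = 40.45.
q = σ(T₁⁴ − T₂⁴) / 40.45 = 5.67×10⁻⁸ × 2.81×10^12 / 40.45 = 3940 W/m².

q ≈ 3940 W/m²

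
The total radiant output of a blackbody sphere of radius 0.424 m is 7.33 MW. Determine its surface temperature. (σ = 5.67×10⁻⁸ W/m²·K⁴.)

A = 4πr² = 4π × (0.424)² = 2.26 m².
From P = σAT⁴, T = (P / σA)^(1/4) = (7.33×10^6 / (5.67×10⁻⁸ × 2.26))^(1/4).
T = (5.72×10^13)^(1/4) = 2750 K.

T ≈ 2750 K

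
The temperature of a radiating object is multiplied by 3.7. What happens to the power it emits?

P ∝ T⁴, so the power scales as (3.7)⁴ = 187.

factor ≈ 187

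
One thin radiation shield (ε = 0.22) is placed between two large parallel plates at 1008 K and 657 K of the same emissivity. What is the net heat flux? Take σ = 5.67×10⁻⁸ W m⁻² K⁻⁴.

q ≈ 2960 W/m²

Each of the 2 gaps contributes resistance (2/ε − 1) = 2/0.22 − 1 = 8.091; total = 16.18.
q = σ(T₁⁴ − T₂⁴) / 16.18 = 5.67×10⁻⁸ × 8.46×10^11 / 16.18 = 2960 W/m².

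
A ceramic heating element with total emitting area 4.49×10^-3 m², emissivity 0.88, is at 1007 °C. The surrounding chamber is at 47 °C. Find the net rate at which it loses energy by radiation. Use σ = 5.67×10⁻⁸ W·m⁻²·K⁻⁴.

Convert: 1007 °C = 1280 K; 47 °C = 320 K.
Q = εσA(T⁴ − T_s⁴). T⁴ − T_s⁴ = (1280)⁴ − (320)⁴ = 2.68×10^12 − 1.05×10^10 = 2.67×10^12 K⁴.
Q = 0.88 × 5.67×10⁻⁸ × 4.49×10^-3 × 2.67×10^12 = 599 W.

Q ≈ 599 W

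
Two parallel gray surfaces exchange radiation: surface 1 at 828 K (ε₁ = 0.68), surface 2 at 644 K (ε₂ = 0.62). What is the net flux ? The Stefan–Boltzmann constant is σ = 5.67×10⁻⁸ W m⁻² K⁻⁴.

q ≈ 8110 W/m²

For two large parallel gray plates, q = σ(T₁⁴ − T₂⁴) / (1/ε₁ + 1/ε₂ − 1).
1/ε₁ + 1/ε₂ − 1 = 1/0.68 + 1/0.62 − 1 = 2.083.
T₁⁴ − T₂⁴ = 4.70×10^11 − 1.72×10^11 = 2.98×10^11 K⁴.
q = 5.67×10⁻⁸ × 2.98×10^11 / 2.083 = 8110 W/m².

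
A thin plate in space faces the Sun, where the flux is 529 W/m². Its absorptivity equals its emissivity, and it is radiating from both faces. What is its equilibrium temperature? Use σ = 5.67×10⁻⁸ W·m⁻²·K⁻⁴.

T ≈ 261 K

Absorbed flux αS = emitted flux 2εσT⁴ per unit area; with α = ε this gives T = (S/2σ)^(1/4).
T = (529 / (2 × 5.67×10⁻⁸))^(1/4) = (4.66×10^9)^(1/4).
T = 261 K.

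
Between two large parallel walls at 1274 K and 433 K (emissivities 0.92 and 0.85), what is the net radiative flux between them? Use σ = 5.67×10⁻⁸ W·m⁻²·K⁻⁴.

For two large parallel gray plates, q = σ(T₁⁴ − T₂⁴) / (1/ε₁ + 1/ε₂ − 1).
1/ε₁ + 1/ε₂ − 1 = 1/0.92 + 1/0.85 − 1 = 1.263.
T₁⁴ − T₂⁴ = 2.63×10^12 − 3.52×10^10 = 2.60×10^12 K⁴.
q = 5.67×10⁻⁸ × 2.60×10^12 / 1.263 = 1.17×10^5 W/m².

q ≈ 1.17×10^5 W/m²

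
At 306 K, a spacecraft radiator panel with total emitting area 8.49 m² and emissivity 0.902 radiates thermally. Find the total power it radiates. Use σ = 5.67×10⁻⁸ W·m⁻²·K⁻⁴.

P ≈ 3810 W

P = εσAT⁴ = 0.902 × 5.67×10⁻⁸ × 8.49 × (306)⁴ = 0.902 × 5.67×10⁻⁸ × 8.49 × 8.77×10^9.
P = 3810 W.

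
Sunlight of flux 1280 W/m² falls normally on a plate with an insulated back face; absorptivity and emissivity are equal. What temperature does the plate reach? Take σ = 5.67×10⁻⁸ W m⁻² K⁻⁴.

Absorbed flux αS = emitted flux εσT⁴ (one radiating face); with α = ε, T = (S/σ)^(1/4).
T = (1280 / 5.67×10⁻⁸)^(1/4) = (2.26×10^10)^(1/4).
T = 388 K.

T ≈ 388 K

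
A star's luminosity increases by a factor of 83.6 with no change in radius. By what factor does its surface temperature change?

P ∝ T⁴ ⇒ T ∝ P^(1/4), so T scales by (83.6)^(1/4) = 3.02.

factor ≈ 3.02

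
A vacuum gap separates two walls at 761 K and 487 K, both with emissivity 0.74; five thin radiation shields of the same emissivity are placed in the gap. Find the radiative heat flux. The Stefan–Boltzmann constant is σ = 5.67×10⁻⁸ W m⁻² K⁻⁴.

q ≈ 1550 W/m²

Each of the 6 gaps contributes resistance (2/ε − 1) = 2/0.74 − 1 = 1.703; total = 10.22.
q = σ(T₁⁴ − T₂⁴) / 10.22 = 5.67×10⁻⁸ × 2.79×10^11 / 10.22 = 1550 W/m².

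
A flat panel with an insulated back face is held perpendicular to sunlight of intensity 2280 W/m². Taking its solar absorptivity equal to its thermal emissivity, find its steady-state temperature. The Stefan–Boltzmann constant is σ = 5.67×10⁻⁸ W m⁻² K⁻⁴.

T ≈ 448 K

Absorbed flux αS = emitted flux εσT⁴ (one radiating face); with α = ε, T = (S/σ)^(1/4).
T = (2280 / 5.67×10⁻⁸)^(1/4) = (4.02×10^10)^(1/4).
T = 448 K.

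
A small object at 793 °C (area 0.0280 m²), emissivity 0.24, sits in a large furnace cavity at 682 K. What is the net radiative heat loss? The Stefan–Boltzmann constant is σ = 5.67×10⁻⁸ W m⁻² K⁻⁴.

Q ≈ 410 W

Convert: 793 °C = 1066 K.
Q = εσA(T⁴ − T_s⁴). T⁴ − T_s⁴ = (1066)⁴ − (682)⁴ = 1.29×10^12 − 2.16×10^11 = 1.07×10^12 K⁴.
Q = 0.24 × 5.67×10⁻⁸ × 0.0280 × 1.07×10^12 = 410 W.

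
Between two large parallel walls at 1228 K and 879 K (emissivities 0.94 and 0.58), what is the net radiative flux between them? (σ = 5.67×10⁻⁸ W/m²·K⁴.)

q ≈ 53200 W/m²

For two large parallel gray plates, q = σ(T₁⁴ − T₂⁴) / (1/ε₁ + 1/ε₂ − 1).
1/ε₁ + 1/ε₂ − 1 = 1/0.94 + 1/0.58 − 1 = 1.788.
T₁⁴ − T₂⁴ = 2.27×10^12 − 5.97×10^11 = 1.68×10^12 K⁴.
q = 5.67×10⁻⁸ × 1.68×10^12 / 1.788 = 53200 W/m².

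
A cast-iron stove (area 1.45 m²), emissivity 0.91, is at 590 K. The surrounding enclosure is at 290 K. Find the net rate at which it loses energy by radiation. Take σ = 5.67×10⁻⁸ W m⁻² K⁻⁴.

Q ≈ 8540 W

Q = εσA(T⁴ − T_s⁴). T⁴ − T_s⁴ = (590)⁴ − (290)⁴ = 1.21×10^11 − 7.07×10^9 = 1.14×10^11 K⁴.
Q = 0.91 × 5.67×10⁻⁸ × 1.45 × 1.14×10^11 = 8540 W.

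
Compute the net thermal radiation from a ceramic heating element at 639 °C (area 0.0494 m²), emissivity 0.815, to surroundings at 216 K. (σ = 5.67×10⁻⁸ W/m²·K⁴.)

Convert: 639 °C = 912 K.
Q = εσA(T⁴ − T_s⁴). T⁴ − T_s⁴ = (912)⁴ − (216)⁴ = 6.92×10^11 − 2.18×10^9 = 6.90×10^11 K⁴.
Q = 0.815 × 5.67×10⁻⁸ × 0.0494 × 6.90×10^11 = 1570 W.

Q ≈ 1570 W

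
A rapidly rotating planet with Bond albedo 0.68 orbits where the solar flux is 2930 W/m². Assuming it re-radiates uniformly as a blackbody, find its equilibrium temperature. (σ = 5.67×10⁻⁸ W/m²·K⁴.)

T ≈ 254 K

Power absorbed = (1−a)S·πR²; power emitted = 4πR²σT⁴. Equating and cancelling πR²:
T = ((1−a)S / 4σ)^(1/4) = (938 / (4 × 5.67×10⁻⁸))^(1/4) = (4.13×10^9)^(1/4).
T = 254 K.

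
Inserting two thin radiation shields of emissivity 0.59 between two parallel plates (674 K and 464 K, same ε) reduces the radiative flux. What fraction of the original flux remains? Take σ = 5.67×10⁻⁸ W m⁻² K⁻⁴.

ratio ≈ 0.333

With N identical shields there are N+1 = 3 gaps in series, each with the same radiative resistance, so the flux falls to 1/(N+1) of its unshielded value.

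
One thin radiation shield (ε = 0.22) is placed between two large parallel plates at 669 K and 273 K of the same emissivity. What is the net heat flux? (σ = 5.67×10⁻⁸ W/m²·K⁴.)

q ≈ 682 W/m²

Each of the 2 gaps contributes resistance (2/ε − 1) = 2/0.22 − 1 = 8.091; total = 16.18.
q = σ(T₁⁴ − T₂⁴) / 16.18 = 5.67×10⁻⁸ × 1.95×10^11 / 16.18 = 682 W/m².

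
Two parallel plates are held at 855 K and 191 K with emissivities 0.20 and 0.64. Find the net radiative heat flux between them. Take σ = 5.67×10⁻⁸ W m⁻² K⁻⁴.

For two large parallel gray plates, q = σ(T₁⁴ − T₂⁴) / (1/ε₁ + 1/ε₂ − 1).
1/ε₁ + 1/ε₂ − 1 = 1/0.20 + 1/0.64 − 1 = 5.562.
T₁⁴ − T₂⁴ = 5.34×10^11 − 1.33×10^9 = 5.33×10^11 K⁴.
q = 5.67×10⁻⁸ × 5.33×10^11 / 5.562 = 5430 W/m².

q ≈ 5430 W/m²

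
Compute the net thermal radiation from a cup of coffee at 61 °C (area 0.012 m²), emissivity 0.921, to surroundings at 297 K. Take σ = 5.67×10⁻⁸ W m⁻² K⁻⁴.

Q ≈ 2.92 W

Convert: 61 °C = 334 K.
Q = εσA(T⁴ − T_s⁴). T⁴ − T_s⁴ = (334)⁴ − (297)⁴ = 1.24×10^10 − 7.78×10^9 = 4.66×10^9 K⁴.
Q = 0.921 × 5.67×10⁻⁸ × 0.0120 × 4.66×10^9 = 2.92 W.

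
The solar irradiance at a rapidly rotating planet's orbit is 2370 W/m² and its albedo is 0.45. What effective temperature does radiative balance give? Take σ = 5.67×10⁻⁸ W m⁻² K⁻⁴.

Power absorbed = (1−a)S·πR²; power emitted = 4πR²σT⁴. Equating and cancelling πR²:
T = ((1−a)S / 4σ)^(1/4) = (1300 / (4 × 5.67×10⁻⁸))^(1/4) = (5.75×10^9)^(1/4).
T = 275 K.

T ≈ 275 K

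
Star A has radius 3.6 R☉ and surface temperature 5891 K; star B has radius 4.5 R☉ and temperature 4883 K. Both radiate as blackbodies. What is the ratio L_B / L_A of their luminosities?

L = 4πR²σT⁴ ∝ R²T⁴, so L_B/L_A = (4.5/3.6)² × (4883/5891)⁴ = 1.56 × 0.472 = 0.738.

L_B/L_A ≈ 0.738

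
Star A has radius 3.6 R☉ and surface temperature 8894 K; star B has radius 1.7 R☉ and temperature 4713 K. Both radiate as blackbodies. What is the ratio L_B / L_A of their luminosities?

L = 4πR²σT⁴ ∝ R²T⁴, so L_B/L_A = (1.7/3.6)² × (4713/8894)⁴ = 0.223 × 0.0788 = 0.0176.

L_B/L_A ≈ 0.0176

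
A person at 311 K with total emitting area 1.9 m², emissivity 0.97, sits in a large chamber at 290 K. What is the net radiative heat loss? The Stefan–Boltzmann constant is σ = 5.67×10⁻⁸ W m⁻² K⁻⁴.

Q ≈ 238 W

Q = εσA(T⁴ − T_s⁴). T⁴ − T_s⁴ = (311)⁴ − (290)⁴ = 9.35×10^9 − 7.07×10^9 = 2.28×10^9 K⁴.
Q = 0.97 × 5.67×10⁻⁸ × 1.90 × 2.28×10^9 = 238 W.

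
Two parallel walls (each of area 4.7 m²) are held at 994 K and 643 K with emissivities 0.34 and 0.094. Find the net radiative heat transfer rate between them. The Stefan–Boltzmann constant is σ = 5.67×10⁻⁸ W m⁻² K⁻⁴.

Q ≈ 17100 W

For two large parallel gray plates, q = σ(T₁⁴ − T₂⁴) / (1/ε₁ + 1/ε₂ − 1).
1/ε₁ + 1/ε₂ − 1 = 1/0.34 + 1/0.094 − 1 = 12.58.
T₁⁴ − T₂⁴ = 9.76×10^11 − 1.71×10^11 = 8.05×10^11 K⁴.
q = 5.67×10⁻⁸ × 8.05×10^11 / 12.58 = 3630 W/m².
Q = q·A = 3630 × 4.7 = 17100 W.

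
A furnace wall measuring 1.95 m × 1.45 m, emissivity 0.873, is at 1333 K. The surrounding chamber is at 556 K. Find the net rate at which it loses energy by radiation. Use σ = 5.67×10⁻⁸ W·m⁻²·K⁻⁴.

Q ≈ 4.29×10^5 W

A = 1.95 × 1.45 = 2.83 m².
Q = εσA(T⁴ − T_s⁴). T⁴ − T_s⁴ = (1333)⁴ − (556)⁴ = 3.16×10^12 − 9.56×10^10 = 3.06×10^12 K⁴.
Q = 0.873 × 5.67×10⁻⁸ × 2.83 × 3.06×10^12 = 4.29×10^5 W.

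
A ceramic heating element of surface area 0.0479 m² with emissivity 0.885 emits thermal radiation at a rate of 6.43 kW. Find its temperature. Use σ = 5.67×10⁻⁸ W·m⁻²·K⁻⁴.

T ≈ 1280 K

From P = εσAT⁴, T = (P / εσA)^(1/4) = (6430 / (0.885 × 5.67×10⁻⁸ × 0.0479))^(1/4).
T = (2.68×10^12)^(1/4) = 1280 K.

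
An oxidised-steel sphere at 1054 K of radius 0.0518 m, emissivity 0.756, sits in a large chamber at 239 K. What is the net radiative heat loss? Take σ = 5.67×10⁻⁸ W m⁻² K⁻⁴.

A = 4πr² = 4π × (0.0518)² = 0.0337 m².
Q = εσA(T⁴ − T_s⁴). T⁴ − T_s⁴ = (1054)⁴ − (239)⁴ = 1.23×10^12 − 3.26×10^9 = 1.23×10^12 K⁴.
Q = 0.756 × 5.67×10⁻⁸ × 0.0337 × 1.23×10^12 = 1780 W.

Q ≈ 1780 W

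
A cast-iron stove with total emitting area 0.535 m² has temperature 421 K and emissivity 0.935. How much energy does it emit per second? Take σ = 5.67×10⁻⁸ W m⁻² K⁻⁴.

P ≈ 891 W

P = εσAT⁴ = 0.935 × 5.67×10⁻⁸ × 0.535 × (421)⁴ = 0.935 × 5.67×10⁻⁸ × 0.535 × 3.14×10^10.
P = 891 W.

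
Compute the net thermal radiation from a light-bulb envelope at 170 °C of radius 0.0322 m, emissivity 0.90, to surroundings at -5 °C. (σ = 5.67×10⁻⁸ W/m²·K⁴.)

Q ≈ 22.2 W

A = 4πr² = 4π × (0.0322)² = 0.0130 m².
Convert: 170 °C = 443 K; -5 °C = 268 K.
Q = εσA(T⁴ − T_s⁴). T⁴ − T_s⁴ = (443)⁴ − (268)⁴ = 3.85×10^10 − 5.16×10^9 = 3.34×10^10 K⁴.
Q = 0.90 × 5.67×10⁻⁸ × 0.0130 × 3.34×10^10 = 22.2 W.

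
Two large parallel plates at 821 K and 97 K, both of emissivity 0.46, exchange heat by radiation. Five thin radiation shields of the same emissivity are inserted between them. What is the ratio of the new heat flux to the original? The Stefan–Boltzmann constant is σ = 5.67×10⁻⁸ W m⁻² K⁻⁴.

ratio ≈ 0.167

With N identical shields there are N+1 = 6 gaps in series, each with the same radiative resistance, so the flux falls to 1/(N+1) of its unshielded value.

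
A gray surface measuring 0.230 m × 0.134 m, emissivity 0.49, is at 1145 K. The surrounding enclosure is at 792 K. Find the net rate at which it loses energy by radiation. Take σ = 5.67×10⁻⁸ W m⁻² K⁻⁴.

Q ≈ 1130 W

A = 0.230 × 0.134 = 0.0308 m².
Q = εσA(T⁴ − T_s⁴). T⁴ − T_s⁴ = (1145)⁴ − (792)⁴ = 1.72×10^12 − 3.93×10^11 = 1.33×10^12 K⁴.
Q = 0.49 × 5.67×10⁻⁸ × 0.0308 × 1.33×10^12 = 1130 W.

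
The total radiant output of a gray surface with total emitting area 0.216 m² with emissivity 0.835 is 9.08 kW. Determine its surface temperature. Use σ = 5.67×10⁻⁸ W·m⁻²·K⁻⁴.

From P = εσAT⁴, T = (P / εσA)^(1/4) = (9080 / (0.835 × 5.67×10⁻⁸ × 0.216))^(1/4).
T = (8.88×10^11)^(1/4) = 971 K.

T ≈ 971 K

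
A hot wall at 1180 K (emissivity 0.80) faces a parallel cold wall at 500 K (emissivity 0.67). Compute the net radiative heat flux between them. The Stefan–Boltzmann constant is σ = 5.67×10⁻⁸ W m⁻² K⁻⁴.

q ≈ 61100 W/m²

For two large parallel gray plates, q = σ(T₁⁴ − T₂⁴) / (1/ε₁ + 1/ε₂ − 1).
1/ε₁ + 1/ε₂ − 1 = 1/0.80 + 1/0.67 − 1 = 1.743.
T₁⁴ − T₂⁴ = 1.94×10^12 − 6.25×10^10 = 1.88×10^12 K⁴.
q = 5.67×10⁻⁸ × 1.88×10^12 / 1.743 = 61100 W/m².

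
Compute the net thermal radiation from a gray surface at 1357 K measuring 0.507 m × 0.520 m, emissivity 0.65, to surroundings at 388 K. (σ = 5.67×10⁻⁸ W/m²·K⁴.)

A = 0.507 × 0.520 = 0.264 m².
Q = εσA(T⁴ − T_s⁴). T⁴ − T_s⁴ = (1357)⁴ − (388)⁴ = 3.39×10^12 − 2.27×10^10 = 3.37×10^12 K⁴.
Q = 0.65 × 5.67×10⁻⁸ × 0.264 × 3.37×10^12 = 32700 W.

Q ≈ 32700 W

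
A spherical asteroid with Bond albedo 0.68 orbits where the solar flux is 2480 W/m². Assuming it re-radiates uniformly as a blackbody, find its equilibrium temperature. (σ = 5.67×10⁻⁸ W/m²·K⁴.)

Power absorbed = (1−a)S·πR²; power emitted = 4πR²σT⁴. Equating and cancelling πR²:
T = ((1−a)S / 4σ)^(1/4) = (794 / (4 × 5.67×10⁻⁸))^(1/4) = (3.50×10^9)^(1/4).
T = 243 K.

T ≈ 243 K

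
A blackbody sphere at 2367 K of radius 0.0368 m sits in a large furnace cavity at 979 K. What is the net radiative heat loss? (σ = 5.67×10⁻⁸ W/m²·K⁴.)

A = 4πr² = 4π × (0.0368)² = 0.0170 m².
Q = σA(T⁴ − T_s⁴). T⁴ − T_s⁴ = (2367)⁴ − (979)⁴ = 3.14×10^13 − 9.19×10^11 = 3.05×10^13 K⁴.
Q = 5.67×10⁻⁸ × 0.0170 × 3.05×10^13 = 29400 W.

Q ≈ 29400 W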